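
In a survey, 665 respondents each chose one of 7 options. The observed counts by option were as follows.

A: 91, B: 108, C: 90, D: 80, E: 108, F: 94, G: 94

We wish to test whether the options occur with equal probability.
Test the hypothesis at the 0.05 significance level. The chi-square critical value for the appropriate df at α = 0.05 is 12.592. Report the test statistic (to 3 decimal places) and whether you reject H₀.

Expected count for each of the 7 categories: 665/7 = 95.
cat         O        E   (O−E)²/E
A          91       95     0.1684
B         108       95     1.7789
C          90       95     0.2632
D          80       95     2.3684
E         108       95     1.7789
F          94       95     0.0105
G          94       95     0.0105
Sum = 6.379
df = 6. Since 6.379 < 12.592, we do not reject H₀.

6.379; do not reject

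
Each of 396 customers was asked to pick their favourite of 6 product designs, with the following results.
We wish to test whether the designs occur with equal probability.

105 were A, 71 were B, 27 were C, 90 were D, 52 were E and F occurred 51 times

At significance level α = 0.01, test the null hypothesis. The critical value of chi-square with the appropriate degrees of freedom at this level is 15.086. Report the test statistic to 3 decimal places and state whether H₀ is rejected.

Under H₀ each category has probability 1/6, so each expected count is 396/6 = 66.
χ² = (105−66)²/66 + (71−66)²/66 + (27−66)²/66 + (90−66)²/66 + (52−66)²/66 + (51−66)²/66
   = 23.0455 + 0.3788 + 23.0455 + 8.7273 + 2.9697 + 3.4091
Sum = 61.576
df = 5. Since 61.576 > 15.086, we reject H₀.

61.576; reject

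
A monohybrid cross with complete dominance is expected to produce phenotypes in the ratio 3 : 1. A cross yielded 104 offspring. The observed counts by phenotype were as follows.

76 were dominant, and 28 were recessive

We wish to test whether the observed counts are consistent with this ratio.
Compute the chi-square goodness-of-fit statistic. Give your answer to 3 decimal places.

Ratio total = 4. Expected counts: 104×3/4 = 78, 104×1/4 = 26.
dominant: (76 − 78)²/78 = 4/78 = 0.0513
recessive: (28 − 26)²/26 = 4/26 = 0.1538
Sum = 0.205

0.205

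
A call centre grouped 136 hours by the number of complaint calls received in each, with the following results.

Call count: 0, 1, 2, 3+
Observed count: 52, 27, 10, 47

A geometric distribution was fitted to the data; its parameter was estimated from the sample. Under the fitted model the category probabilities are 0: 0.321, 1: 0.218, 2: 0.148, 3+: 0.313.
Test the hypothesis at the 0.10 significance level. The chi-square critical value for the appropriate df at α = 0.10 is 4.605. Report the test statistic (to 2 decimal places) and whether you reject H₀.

Expected counts E_i = n·p_i: 136×0.321 = 43.656, 136×0.218 = 29.648, 136×0.148 = 20.128, 136×0.313 = 42.568.
cat         O        E   (O−E)²/E
0          52   43.656      1.595
1          27   29.648      0.237
2          10   20.128      5.096
3+         47   42.568      0.461
Sum = 7.39
df = 2. Since 7.39 > 4.605, we reject H₀.

7.39; reject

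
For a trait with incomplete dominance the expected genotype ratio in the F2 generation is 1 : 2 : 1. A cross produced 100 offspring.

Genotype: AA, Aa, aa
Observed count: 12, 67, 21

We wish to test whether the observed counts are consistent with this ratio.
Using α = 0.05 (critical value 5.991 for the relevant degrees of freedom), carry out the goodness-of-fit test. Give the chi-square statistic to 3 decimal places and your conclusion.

13.180; reject

Ratio total = 4. Expected counts: 100×1/4 = 25, 100×2/4 = 50, 100×1/4 = 25.
AA: (12 − 25)²/25 = 169/25 = 6.7600
Aa: (67 − 50)²/50 = 289/50 = 5.7800
aa: (21 − 25)²/25 = 16/25 = 0.6400
Sum = 13.180
df = 2. Since 13.180 > 5.991, we reject H₀.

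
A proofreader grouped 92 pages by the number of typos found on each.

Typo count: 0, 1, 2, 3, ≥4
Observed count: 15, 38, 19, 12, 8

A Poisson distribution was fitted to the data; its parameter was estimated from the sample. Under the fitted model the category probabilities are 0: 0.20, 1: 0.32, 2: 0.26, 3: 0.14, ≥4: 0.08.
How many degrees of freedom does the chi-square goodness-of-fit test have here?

There are k = 5 categories and 1 parameter estimated from the data, so df = 5 − 1 − 1 = 3.

3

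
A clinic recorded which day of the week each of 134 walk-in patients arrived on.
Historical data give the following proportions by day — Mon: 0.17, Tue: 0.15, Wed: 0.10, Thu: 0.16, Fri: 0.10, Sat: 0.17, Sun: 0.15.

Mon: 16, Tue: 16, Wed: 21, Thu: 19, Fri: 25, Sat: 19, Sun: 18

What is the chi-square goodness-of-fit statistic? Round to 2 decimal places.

18.33

Expected counts E_i = n·p_i: 134×0.17 = 22.78, 134×0.15 = 20.1, 134×0.10 = 13.4, 134×0.16 = 21.44, 134×0.10 = 13.4, 134×0.17 = 22.78, 134×0.15 = 20.1.
cat         O        E   (O−E)²/E
Mon        16    22.78      2.018
Tue        16     20.1      0.836
Wed        21     13.4      4.310
Thu        19    21.44      0.278
Fri        25     13.4     10.042
Sat        19    22.78      0.627
Sun        18     20.1      0.219
Sum = 18.33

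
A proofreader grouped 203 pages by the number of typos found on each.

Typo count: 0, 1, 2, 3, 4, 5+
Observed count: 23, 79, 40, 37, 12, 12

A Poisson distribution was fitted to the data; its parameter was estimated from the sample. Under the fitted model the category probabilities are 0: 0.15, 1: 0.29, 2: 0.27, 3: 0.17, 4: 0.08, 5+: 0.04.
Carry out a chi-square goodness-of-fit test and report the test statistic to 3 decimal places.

Expected counts E_i = n·p_i: 203×0.15 = 30.45, 203×0.29 = 58.87, 203×0.27 = 54.81, 203×0.17 = 34.51, 203×0.08 = 16.24, 203×0.04 = 8.12.
0: (23 − 30.45)²/30.45 = 55.5025/30.45 = 1.8227
1: (79 − 58.87)²/58.87 = 405.2169/58.87 = 6.8832
2: (40 − 54.81)²/54.81 = 219.3361/54.81 = 4.0018
3: (37 − 34.51)²/34.51 = 6.2001/34.51 = 0.1797
4: (12 − 16.24)²/16.24 = 17.9776/16.24 = 1.1070
5+: (12 − 8.12)²/8.12 = 15.0544/8.12 = 1.8540
Sum = 15.848

15.848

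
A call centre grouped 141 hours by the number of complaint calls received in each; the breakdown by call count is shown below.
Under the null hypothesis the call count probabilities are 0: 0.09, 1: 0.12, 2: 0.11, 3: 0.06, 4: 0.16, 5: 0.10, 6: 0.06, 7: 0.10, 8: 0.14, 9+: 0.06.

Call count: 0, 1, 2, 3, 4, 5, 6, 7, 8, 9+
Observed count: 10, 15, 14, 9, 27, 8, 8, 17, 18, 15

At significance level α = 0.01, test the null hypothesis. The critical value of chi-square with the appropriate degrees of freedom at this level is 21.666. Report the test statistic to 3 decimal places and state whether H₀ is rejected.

10.313; do not reject

Expected counts E_i = n·p_i: 141×0.09 = 12.69, 141×0.12 = 16.92, 141×0.11 = 15.51, 141×0.06 = 8.46, 141×0.16 = 22.56, 141×0.10 = 14.1, 141×0.06 = 8.46, 141×0.10 = 14.1, 141×0.14 = 19.74, 141×0.06 = 8.46.
χ² = (10−12.69)²/12.69 + (15−16.92)²/16.92 + (14−15.51)²/15.51 + (9−8.46)²/8.46 + (27−22.56)²/22.56 + (8−14.1)²/14.1 + (8−8.46)²/8.46 + (17−14.1)²/14.1 + (18−19.74)²/19.74 + (15−8.46)²/8.46
   = 0.5702 + 0.2179 + 0.1470 + 0.0345 + 0.8738 + 2.6390 + 0.0250 + 0.5965 + 0.1534 + 5.0557
Sum = 10.313
df = 9. Since 10.313 < 21.666, we do not reject H₀.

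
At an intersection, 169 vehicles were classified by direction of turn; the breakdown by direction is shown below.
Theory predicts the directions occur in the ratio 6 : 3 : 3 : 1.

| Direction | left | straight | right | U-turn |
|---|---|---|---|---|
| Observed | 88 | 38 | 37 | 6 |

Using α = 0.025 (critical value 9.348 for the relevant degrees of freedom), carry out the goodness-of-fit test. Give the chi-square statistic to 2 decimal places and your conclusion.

Ratio total = 13. Expected counts: 169×6/13 = 78, 169×3/13 = 39, 169×3/13 = 39, 169×1/13 = 13.
cat           O        E   (O−E)²/E
left         88       78      1.282
straight     38       39      0.026
right        37       39      0.103
U-turn        6       13      3.769
Sum = 5.18
df = 3. Since 5.18 < 9.348, we do not reject H₀.

5.18; do not reject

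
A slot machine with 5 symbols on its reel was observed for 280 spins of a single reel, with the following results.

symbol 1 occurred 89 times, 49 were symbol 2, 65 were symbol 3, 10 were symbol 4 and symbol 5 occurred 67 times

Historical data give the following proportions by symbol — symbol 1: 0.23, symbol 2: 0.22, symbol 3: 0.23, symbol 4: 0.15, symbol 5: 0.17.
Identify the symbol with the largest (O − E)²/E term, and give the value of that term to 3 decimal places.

Expected counts E_i = n·p_i: 280×0.23 = 64.4, 280×0.22 = 61.6, 280×0.23 = 64.4, 280×0.15 = 42, 280×0.17 = 47.6.
cat           O        E   (O−E)²/E
symbol 1     89     64.4     9.3969
symbol 2     49     61.6     2.5773
symbol 3     65     64.4     0.0056
symbol 4     10       42    24.3810
symbol 5     67     47.6     7.9067
The largest term is for symbol 4: 24.381.

symbol 4, 24.381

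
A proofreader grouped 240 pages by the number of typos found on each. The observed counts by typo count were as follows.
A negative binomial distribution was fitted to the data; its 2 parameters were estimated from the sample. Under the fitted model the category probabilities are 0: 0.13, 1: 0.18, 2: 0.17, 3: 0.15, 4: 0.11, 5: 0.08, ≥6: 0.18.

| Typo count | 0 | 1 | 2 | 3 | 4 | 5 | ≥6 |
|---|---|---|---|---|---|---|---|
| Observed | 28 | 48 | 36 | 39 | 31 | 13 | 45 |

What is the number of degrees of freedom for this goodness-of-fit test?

There are k = 7 categories and 2 parameters estimated from the data, so df = 7 − 1 − 2 = 4.

4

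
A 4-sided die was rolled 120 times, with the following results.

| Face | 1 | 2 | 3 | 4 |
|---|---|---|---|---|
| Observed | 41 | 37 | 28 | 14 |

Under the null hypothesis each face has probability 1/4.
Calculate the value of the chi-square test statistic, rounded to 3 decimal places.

Expected count for each of the 4 categories: 120/4 = 30.
χ² = (41−30)²/30 + (37−30)²/30 + (28−30)²/30 + (14−30)²/30
   = 4.0333 + 1.6333 + 0.1333 + 8.5333
Sum = 14.333

14.333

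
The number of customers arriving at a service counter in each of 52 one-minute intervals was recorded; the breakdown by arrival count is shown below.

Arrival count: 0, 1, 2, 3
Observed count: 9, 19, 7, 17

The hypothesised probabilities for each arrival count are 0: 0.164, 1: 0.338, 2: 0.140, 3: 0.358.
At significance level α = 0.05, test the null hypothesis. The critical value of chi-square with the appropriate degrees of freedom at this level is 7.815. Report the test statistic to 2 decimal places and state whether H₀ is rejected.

Expected counts E_i = n·p_i: 52×0.164 = 8.528, 52×0.338 = 17.576, 52×0.140 = 7.28, 52×0.358 = 18.616.
cat         O        E   (O−E)²/E
0           9    8.528      0.026
1          19   17.576      0.115
2           7     7.28      0.011
3          17   18.616      0.140
Sum = 0.29
df = 3. Since 0.29 < 7.815, we do not reject H₀.

0.29; do not reject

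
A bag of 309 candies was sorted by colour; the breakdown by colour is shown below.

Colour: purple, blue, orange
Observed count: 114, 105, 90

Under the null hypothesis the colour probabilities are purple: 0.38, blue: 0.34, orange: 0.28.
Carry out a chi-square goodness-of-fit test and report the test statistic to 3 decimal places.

0.240

Expected counts E_i = n·p_i: 309×0.38 = 117.42, 309×0.34 = 105.06, 309×0.28 = 86.52.
χ² = (114−117.42)²/117.42 + (105−105.06)²/105.06 + (90−86.52)²/86.52
   = 0.0996 + 0.0000 + 0.1400
Sum = 0.240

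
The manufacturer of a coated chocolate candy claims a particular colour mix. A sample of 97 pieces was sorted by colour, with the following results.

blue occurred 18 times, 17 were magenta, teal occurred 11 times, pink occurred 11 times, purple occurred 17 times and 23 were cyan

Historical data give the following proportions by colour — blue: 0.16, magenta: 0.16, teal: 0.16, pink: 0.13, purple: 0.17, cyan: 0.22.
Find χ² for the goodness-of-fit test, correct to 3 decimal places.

Expected counts E_i = n·p_i: 97×0.16 = 15.52, 97×0.16 = 15.52, 97×0.16 = 15.52, 97×0.13 = 12.61, 97×0.17 = 16.49, 97×0.22 = 21.34.
cat          O        E   (O−E)²/E
blue        18    15.52     0.3963
magenta     17    15.52     0.1411
teal        11    15.52     1.3164
pink        11    12.61     0.2056
purple      17    16.49     0.0158
cyan        23    21.34     0.1291
Sum = 2.204

2.204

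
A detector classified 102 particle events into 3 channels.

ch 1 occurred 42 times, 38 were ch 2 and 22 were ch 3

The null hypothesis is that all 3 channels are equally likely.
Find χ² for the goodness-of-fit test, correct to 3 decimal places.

6.588

Expected count for each of the 3 categories: 102/3 = 34.
cat         O        E   (O−E)²/E
ch 1       42       34     1.8824
ch 2       38       34     0.4706
ch 3       22       34     4.2353
Sum = 6.588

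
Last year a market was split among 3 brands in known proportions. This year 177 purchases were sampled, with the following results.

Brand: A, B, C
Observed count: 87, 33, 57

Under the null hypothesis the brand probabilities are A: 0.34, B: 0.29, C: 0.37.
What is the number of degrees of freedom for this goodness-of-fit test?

2

There are k = 3 categories and no parameters were estimated from the data, so df = 3 − 1 = 2.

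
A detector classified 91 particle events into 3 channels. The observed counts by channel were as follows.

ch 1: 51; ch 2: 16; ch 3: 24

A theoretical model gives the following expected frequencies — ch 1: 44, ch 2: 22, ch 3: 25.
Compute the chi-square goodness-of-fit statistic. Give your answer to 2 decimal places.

2.79

cat         O        E   (O−E)²/E
ch 1       51       44      1.114
ch 2       16       22      1.636
ch 3       24       25      0.040
Sum = 2.79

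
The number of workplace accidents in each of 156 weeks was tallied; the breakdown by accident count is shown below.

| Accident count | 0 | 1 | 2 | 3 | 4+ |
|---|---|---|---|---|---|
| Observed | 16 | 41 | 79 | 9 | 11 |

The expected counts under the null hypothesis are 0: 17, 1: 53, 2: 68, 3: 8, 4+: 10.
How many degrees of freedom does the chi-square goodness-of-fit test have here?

There are k = 5 categories and no parameters were estimated from the data, so df = 5 − 1 = 4.

4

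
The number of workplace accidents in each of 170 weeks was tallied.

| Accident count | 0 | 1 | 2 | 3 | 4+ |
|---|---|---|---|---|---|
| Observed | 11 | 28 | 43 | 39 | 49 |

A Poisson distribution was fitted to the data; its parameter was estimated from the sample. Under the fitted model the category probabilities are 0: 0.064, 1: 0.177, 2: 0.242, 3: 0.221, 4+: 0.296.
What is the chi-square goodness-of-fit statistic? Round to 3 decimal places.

0.320

Expected counts E_i = n·p_i: 170×0.064 = 10.88, 170×0.177 = 30.09, 170×0.242 = 41.14, 170×0.221 = 37.57, 170×0.296 = 50.32.
0: (11 − 10.88)²/10.88 = 0.0144/10.88 = 0.0013
1: (28 − 30.09)²/30.09 = 4.3681/30.09 = 0.1452
2: (43 − 41.14)²/41.14 = 3.4596/41.14 = 0.0841
3: (39 − 37.57)²/37.57 = 2.0449/37.57 = 0.0544
4+: (49 − 50.32)²/50.32 = 1.7424/50.32 = 0.0346
Sum = 0.320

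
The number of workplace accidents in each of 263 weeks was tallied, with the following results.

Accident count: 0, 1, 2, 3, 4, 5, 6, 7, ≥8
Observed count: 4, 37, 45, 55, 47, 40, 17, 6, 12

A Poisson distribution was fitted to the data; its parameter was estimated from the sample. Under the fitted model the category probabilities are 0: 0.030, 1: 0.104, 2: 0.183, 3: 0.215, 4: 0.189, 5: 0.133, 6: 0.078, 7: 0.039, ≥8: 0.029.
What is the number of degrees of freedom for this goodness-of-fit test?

There are k = 9 categories and 1 parameter estimated from the data, so df = 9 − 1 − 1 = 7.

7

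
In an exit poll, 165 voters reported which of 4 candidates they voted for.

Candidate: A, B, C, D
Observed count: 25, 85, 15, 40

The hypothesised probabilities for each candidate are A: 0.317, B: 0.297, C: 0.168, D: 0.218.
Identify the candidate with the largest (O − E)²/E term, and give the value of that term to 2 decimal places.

Expected counts E_i = n·p_i: 165×0.317 = 52.305, 165×0.297 = 49.005, 165×0.168 = 27.72, 165×0.218 = 35.97.
cat         O        E   (O−E)²/E
A          25   52.305     14.254
B          85   49.005     26.439
C          15    27.72      5.837
D          40    35.97      0.452
The largest term is for B: 26.44.

B, 26.44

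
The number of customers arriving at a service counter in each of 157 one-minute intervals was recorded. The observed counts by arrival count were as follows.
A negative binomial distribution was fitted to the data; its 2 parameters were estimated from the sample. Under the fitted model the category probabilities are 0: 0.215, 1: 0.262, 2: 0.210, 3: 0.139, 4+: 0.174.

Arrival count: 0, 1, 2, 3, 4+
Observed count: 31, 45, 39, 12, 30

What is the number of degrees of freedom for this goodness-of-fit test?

There are k = 5 categories and 2 parameters estimated from the data, so df = 5 − 1 − 2 = 2.

2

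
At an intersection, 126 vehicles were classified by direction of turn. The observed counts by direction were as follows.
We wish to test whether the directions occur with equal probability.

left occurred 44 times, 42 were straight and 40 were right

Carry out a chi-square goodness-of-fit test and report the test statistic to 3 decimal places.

0.190

Expected count for each of the 3 categories: 126/3 = 42.
left: (44 − 42)²/42 = 4/42 = 0.0952
straight: (42 − 42)²/42 = 0/42 = 0.0000
right: (40 − 42)²/42 = 4/42 = 0.0952
Sum = 0.190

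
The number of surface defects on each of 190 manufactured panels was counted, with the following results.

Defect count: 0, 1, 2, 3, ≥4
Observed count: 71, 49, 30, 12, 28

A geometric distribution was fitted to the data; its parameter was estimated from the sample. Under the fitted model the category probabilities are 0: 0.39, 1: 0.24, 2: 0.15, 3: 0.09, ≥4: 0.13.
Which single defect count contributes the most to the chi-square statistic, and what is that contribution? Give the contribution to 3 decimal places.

3, 1.521

Expected counts E_i = n·p_i: 190×0.39 = 74.1, 190×0.24 = 45.6, 190×0.15 = 28.5, 190×0.09 = 17.1, 190×0.13 = 24.7.
cat         O        E   (O−E)²/E
0          71     74.1     0.1297
1          49     45.6     0.2535
2          30     28.5     0.0789
3          12     17.1     1.5211
≥4         28     24.7     0.4409
The largest term is for 3: 1.521.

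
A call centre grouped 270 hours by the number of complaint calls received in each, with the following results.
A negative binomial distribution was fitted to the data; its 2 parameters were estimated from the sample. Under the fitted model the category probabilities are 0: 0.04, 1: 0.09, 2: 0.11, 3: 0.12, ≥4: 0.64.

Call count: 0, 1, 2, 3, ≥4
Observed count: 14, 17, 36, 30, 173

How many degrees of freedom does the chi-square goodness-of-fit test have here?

There are k = 5 categories and 2 parameters estimated from the data, so df = 5 − 1 − 2 = 2.

2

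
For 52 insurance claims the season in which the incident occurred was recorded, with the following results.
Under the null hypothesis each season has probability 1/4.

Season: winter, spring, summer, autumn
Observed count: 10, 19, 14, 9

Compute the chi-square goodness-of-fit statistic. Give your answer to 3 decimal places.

4.769

Under H₀ each category has probability 1/4, so each expected count is 52/4 = 13.
winter: (10 − 13)²/13 = 9/13 = 0.6923
spring: (19 − 13)²/13 = 36/13 = 2.7692
summer: (14 − 13)²/13 = 1/13 = 0.0769
autumn: (9 − 13)²/13 = 16/13 = 1.2308
Sum = 4.769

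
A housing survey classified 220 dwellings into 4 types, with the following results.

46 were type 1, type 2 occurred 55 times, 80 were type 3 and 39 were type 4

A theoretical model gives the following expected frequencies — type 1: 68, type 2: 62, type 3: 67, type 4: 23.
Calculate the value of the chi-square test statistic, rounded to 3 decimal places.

χ² = (46−68)²/68 + (55−62)²/62 + (80−67)²/67 + (39−23)²/23
   = 7.1176 + 0.7903 + 2.5224 + 11.1304
Sum = 21.561

21.561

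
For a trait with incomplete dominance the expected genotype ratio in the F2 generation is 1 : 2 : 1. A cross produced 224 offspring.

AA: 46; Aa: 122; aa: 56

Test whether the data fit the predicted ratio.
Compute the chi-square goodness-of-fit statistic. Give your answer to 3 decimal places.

2.679

Ratio total = 4. Expected counts: 224×1/4 = 56, 224×2/4 = 112, 224×1/4 = 56.
AA: (46 − 56)²/56 = 100/56 = 1.7857
Aa: (122 − 112)²/112 = 100/112 = 0.8929
aa: (56 − 56)²/56 = 0/56 = 0.0000
Sum = 2.679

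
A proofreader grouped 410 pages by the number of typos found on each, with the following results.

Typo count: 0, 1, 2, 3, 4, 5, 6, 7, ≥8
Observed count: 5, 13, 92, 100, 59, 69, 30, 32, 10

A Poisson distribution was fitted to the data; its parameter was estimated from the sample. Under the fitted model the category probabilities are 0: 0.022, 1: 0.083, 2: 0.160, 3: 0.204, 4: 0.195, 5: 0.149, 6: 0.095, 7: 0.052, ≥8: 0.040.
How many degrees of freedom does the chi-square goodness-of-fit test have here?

7

There are k = 9 categories and 1 parameter estimated from the data, so df = 9 − 1 − 1 = 7.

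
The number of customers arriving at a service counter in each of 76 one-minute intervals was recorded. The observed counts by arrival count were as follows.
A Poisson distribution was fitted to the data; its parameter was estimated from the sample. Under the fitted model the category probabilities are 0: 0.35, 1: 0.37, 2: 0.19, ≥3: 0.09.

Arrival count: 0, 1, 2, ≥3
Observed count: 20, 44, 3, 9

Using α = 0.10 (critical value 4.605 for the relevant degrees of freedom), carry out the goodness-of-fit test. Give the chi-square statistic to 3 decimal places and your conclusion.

Expected counts E_i = n·p_i: 76×0.35 = 26.6, 76×0.37 = 28.12, 76×0.19 = 14.44, 76×0.09 = 6.84.
0: (20 − 26.6)²/26.6 = 43.56/26.6 = 1.6376
1: (44 − 28.12)²/28.12 = 252.1744/28.12 = 8.9678
2: (3 − 14.44)²/14.44 = 130.8736/14.44 = 9.0633
≥3: (9 − 6.84)²/6.84 = 4.6656/6.84 = 0.6821
Sum = 20.351
df = 2. Since 20.351 > 4.605, we reject H₀.

20.351; reject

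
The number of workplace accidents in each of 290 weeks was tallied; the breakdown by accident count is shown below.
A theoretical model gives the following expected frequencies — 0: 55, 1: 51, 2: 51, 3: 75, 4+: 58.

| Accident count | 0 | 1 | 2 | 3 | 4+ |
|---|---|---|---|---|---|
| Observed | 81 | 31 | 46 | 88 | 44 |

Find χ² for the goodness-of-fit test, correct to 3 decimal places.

26.257

cat         O        E   (O−E)²/E
0          81       55    12.2909
1          31       51     7.8431
2          46       51     0.4902
3          88       75     2.2533
4+         44       58     3.3793
Sum = 26.257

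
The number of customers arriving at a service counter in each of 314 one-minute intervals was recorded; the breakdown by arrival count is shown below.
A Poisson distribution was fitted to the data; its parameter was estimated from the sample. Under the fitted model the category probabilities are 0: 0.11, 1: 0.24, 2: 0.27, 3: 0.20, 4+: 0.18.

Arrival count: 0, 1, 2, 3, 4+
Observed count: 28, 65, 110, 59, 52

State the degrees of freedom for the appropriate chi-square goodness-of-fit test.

There are k = 5 categories and 1 parameter estimated from the data, so df = 5 − 1 − 1 = 3.

3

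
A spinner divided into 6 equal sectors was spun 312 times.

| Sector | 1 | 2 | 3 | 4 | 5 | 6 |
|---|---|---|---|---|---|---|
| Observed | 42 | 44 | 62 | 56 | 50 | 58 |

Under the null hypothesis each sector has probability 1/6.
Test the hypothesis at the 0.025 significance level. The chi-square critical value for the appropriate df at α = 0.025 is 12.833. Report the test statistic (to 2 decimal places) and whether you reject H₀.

6.15; do not reject

Expected count for each of the 6 categories: 312/6 = 52.
1: (42 − 52)²/52 = 100/52 = 1.923
2: (44 − 52)²/52 = 64/52 = 1.231
3: (62 − 52)²/52 = 100/52 = 1.923
4: (56 − 52)²/52 = 16/52 = 0.308
5: (50 − 52)²/52 = 4/52 = 0.077
6: (58 − 52)²/52 = 36/52 = 0.692
Sum = 6.15
df = 5. Since 6.15 < 12.833, we do not reject H₀.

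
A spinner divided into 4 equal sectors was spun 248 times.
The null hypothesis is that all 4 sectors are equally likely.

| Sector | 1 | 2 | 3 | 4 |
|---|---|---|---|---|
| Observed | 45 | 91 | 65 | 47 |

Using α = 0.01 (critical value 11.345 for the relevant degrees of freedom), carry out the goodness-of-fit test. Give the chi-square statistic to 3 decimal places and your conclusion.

Under H₀ each category has probability 1/4, so each expected count is 248/4 = 62.
1: (45 − 62)²/62 = 289/62 = 4.6613
2: (91 − 62)²/62 = 841/62 = 13.5645
3: (65 − 62)²/62 = 9/62 = 0.1452
4: (47 − 62)²/62 = 225/62 = 3.6290
Sum = 22.000
df = 3. Since 22.000 > 11.345, we reject H₀.

22.000; reject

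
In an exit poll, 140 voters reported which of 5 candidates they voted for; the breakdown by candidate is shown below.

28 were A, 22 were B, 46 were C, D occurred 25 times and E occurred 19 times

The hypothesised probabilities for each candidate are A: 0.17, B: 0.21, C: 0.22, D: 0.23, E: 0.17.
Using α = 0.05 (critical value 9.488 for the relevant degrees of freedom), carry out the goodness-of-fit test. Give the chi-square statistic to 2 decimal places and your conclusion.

Expected counts E_i = n·p_i: 140×0.17 = 23.8, 140×0.21 = 29.4, 140×0.22 = 30.8, 140×0.23 = 32.2, 140×0.17 = 23.8.
cat         O        E   (O−E)²/E
A          28     23.8      0.741
B          22     29.4      1.863
C          46     30.8      7.501
D          25     32.2      1.610
E          19     23.8      0.968
Sum = 12.68
df = 4. Since 12.68 > 9.488, we reject H₀.

12.68; reject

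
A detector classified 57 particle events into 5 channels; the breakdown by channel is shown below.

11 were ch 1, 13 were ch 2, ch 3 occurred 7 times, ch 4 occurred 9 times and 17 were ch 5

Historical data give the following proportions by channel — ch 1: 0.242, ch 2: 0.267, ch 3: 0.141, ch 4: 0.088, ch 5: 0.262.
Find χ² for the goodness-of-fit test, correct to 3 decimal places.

Expected counts E_i = n·p_i: 57×0.242 = 13.794, 57×0.267 = 15.219, 57×0.141 = 8.037, 57×0.088 = 5.016, 57×0.262 = 14.934.
ch 1: (11 − 13.794)²/13.794 = 7.806436/13.794 = 0.5659
ch 2: (13 − 15.219)²/15.219 = 4.923961/15.219 = 0.3235
ch 3: (7 − 8.037)²/8.037 = 1.075369/8.037 = 0.1338
ch 4: (9 − 5.016)²/5.016 = 15.872256/5.016 = 3.1643
ch 5: (17 − 14.934)²/14.934 = 4.268356/14.934 = 0.2858
Sum = 4.473

4.473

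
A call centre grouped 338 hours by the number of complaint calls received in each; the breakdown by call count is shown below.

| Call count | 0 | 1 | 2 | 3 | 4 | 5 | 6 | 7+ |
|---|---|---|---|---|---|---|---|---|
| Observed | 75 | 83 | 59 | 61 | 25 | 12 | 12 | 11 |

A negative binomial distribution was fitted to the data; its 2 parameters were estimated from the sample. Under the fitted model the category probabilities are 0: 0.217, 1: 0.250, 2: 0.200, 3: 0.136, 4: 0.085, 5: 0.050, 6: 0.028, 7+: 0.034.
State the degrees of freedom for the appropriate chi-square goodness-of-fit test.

There are k = 8 categories and 2 parameters estimated from the data, so df = 8 − 1 − 2 = 5.

5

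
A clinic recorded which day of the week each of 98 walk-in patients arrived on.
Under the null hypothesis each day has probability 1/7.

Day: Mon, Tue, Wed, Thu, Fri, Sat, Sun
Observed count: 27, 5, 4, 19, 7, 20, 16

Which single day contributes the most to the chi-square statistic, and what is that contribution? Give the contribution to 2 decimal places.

Mon, 12.07

Expected count for each of the 7 categories: 98/7 = 14.
cat         O        E   (O−E)²/E
Mon        27       14     12.071
Tue         5       14      5.786
Wed         4       14      7.143
Thu        19       14      1.786
Fri         7       14      3.500
Sat        20       14      2.571
Sun        16       14      0.286
The largest term is for Mon: 12.07.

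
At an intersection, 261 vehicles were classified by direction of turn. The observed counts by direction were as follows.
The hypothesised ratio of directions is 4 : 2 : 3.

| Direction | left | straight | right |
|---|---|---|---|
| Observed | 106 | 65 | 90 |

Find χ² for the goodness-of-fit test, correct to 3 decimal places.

1.810

Ratio total = 9. Expected counts: 261×4/9 = 116, 261×2/9 = 58, 261×3/9 = 87.
cat           O        E   (O−E)²/E
left        106      116     0.8621
straight     65       58     0.8448
right        90       87     0.1034
Sum = 1.810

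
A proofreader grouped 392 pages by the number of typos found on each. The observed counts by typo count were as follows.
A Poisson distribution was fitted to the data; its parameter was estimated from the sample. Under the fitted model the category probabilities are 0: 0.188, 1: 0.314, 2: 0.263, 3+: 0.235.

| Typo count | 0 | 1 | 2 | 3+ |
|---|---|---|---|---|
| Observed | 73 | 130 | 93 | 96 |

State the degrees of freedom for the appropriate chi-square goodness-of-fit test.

There are k = 4 categories and 1 parameter estimated from the data, so df = 4 − 1 − 1 = 2.

2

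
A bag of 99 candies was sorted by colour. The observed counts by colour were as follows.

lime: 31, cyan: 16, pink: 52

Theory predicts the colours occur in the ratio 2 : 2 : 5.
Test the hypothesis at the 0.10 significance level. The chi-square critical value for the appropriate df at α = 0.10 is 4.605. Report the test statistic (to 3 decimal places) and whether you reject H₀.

Ratio total = 9. Expected counts: 99×2/9 = 22, 99×2/9 = 22, 99×5/9 = 55.
cat         O        E   (O−E)²/E
lime       31       22     3.6818
cyan       16       22     1.6364
pink       52       55     0.1636
Sum = 5.482
df = 2. Since 5.482 > 4.605, we reject H₀.

5.482; reject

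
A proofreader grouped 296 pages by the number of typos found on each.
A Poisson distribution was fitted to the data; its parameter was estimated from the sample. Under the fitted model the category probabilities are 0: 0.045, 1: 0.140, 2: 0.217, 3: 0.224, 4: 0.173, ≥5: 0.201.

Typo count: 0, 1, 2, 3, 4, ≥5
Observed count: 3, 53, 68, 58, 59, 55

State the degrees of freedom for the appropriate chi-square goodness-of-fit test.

There are k = 6 categories and 1 parameter estimated from the data, so df = 6 − 1 − 1 = 4.

4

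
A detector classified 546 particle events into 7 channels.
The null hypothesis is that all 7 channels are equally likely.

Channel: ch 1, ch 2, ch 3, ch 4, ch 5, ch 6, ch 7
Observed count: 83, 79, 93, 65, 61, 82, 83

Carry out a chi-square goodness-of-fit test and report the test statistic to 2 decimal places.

Expected count for each of the 7 categories: 546/7 = 78.
ch 1: (83 − 78)²/78 = 25/78 = 0.321
ch 2: (79 − 78)²/78 = 1/78 = 0.013
ch 3: (93 − 78)²/78 = 225/78 = 2.885
ch 4: (65 − 78)²/78 = 169/78 = 2.167
ch 5: (61 − 78)²/78 = 289/78 = 3.705
ch 6: (82 − 78)²/78 = 16/78 = 0.205
ch 7: (83 − 78)²/78 = 25/78 = 0.321
Sum = 9.62

9.62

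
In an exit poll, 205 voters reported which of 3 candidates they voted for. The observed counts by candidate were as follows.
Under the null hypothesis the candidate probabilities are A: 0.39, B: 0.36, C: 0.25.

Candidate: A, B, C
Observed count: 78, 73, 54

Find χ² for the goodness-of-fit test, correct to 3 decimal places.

0.204

Expected counts E_i = n·p_i: 205×0.39 = 79.95, 205×0.36 = 73.8, 205×0.25 = 51.25.
cat         O        E   (O−E)²/E
A          78    79.95     0.0476
B          73     73.8     0.0087
C          54    51.25     0.1476
Sum = 0.204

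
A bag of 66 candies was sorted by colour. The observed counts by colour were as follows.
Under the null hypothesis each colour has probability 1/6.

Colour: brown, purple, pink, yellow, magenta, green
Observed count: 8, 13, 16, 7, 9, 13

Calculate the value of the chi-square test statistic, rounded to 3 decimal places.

Expected count for each of the 6 categories: 66/6 = 11.
brown: (8 − 11)²/11 = 9/11 = 0.8182
purple: (13 − 11)²/11 = 4/11 = 0.3636
pink: (16 − 11)²/11 = 25/11 = 2.2727
yellow: (7 − 11)²/11 = 16/11 = 1.4545
magenta: (9 − 11)²/11 = 4/11 = 0.3636
green: (13 − 11)²/11 = 4/11 = 0.3636
Sum = 5.636

5.636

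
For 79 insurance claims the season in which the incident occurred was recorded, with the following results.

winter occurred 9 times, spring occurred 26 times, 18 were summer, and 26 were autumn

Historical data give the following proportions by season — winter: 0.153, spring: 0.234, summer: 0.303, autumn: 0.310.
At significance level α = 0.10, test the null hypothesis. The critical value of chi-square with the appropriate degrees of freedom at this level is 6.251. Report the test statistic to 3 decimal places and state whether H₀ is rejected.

Expected counts E_i = n·p_i: 79×0.153 = 12.087, 79×0.234 = 18.486, 79×0.303 = 23.937, 79×0.310 = 24.49.
cat         O        E   (O−E)²/E
winter      9   12.087     0.7884
spring     26   18.486     3.0542
summer     18   23.937     1.4725
autumn     26    24.49     0.0931
Sum = 5.408
df = 3. Since 5.408 < 6.251, we do not reject H₀.

5.408; do not reject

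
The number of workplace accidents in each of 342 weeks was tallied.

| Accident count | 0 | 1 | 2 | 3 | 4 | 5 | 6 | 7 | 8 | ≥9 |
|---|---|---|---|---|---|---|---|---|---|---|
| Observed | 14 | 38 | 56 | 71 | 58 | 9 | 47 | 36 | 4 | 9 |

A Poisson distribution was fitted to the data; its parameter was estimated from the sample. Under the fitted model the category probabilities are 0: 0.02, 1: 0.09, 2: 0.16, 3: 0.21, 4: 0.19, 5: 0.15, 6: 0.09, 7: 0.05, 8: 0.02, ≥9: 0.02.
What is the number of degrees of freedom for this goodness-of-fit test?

There are k = 10 categories and 1 parameter estimated from the data, so df = 10 − 1 − 1 = 8.

8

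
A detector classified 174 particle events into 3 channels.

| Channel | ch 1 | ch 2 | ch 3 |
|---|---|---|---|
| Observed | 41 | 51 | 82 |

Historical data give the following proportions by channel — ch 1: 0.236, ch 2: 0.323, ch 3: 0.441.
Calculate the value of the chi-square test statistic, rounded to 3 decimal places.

0.843

Expected counts E_i = n·p_i: 174×0.236 = 41.064, 174×0.323 = 56.202, 174×0.441 = 76.734.
cat         O        E   (O−E)²/E
ch 1       41   41.064     0.0001
ch 2       51   56.202     0.4815
ch 3       82   76.734     0.3614
Sum = 0.843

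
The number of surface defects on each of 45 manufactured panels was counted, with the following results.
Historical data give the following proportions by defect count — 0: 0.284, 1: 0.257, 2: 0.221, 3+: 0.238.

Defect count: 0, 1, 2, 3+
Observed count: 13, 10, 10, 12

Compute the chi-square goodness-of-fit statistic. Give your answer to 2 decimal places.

0.37

Expected counts E_i = n·p_i: 45×0.284 = 12.78, 45×0.257 = 11.565, 45×0.221 = 9.945, 45×0.238 = 10.71.
χ² = (13−12.78)²/12.78 + (10−11.565)²/11.565 + (10−9.945)²/9.945 + (12−10.71)²/10.71
   = 0.004 + 0.212 + 0.000 + 0.155
Sum = 0.37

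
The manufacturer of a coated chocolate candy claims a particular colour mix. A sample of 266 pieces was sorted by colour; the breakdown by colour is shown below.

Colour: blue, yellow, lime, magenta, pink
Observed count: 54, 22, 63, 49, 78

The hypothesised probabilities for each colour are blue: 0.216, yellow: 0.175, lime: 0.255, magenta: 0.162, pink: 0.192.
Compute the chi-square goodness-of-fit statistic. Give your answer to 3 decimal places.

Expected counts E_i = n·p_i: 266×0.216 = 57.456, 266×0.175 = 46.55, 266×0.255 = 67.83, 266×0.162 = 43.092, 266×0.192 = 51.072.
cat          O        E   (O−E)²/E
blue        54   57.456     0.2079
yellow      22    46.55    12.9474
lime        63    67.83     0.3439
magenta     49   43.092     0.8100
pink        78   51.072    14.1979
Sum = 28.507

28.507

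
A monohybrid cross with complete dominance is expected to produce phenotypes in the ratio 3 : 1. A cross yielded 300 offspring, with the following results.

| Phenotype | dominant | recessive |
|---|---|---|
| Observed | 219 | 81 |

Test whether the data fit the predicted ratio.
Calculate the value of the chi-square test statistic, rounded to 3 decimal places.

0.640

Ratio total = 4. Expected counts: 300×3/4 = 225, 300×1/4 = 75.
χ² = (219−225)²/225 + (81−75)²/75
   = 0.1600 + 0.4800
Sum = 0.640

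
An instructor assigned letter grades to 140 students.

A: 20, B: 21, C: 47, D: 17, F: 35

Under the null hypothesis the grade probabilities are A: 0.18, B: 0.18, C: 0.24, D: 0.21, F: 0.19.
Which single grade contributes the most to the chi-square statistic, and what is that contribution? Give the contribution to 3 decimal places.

Expected counts E_i = n·p_i: 140×0.18 = 25.2, 140×0.18 = 25.2, 140×0.24 = 33.6, 140×0.21 = 29.4, 140×0.19 = 26.6.
χ² = (20−25.2)²/25.2 + (21−25.2)²/25.2 + (47−33.6)²/33.6 + (17−29.4)²/29.4 + (35−26.6)²/26.6
   = 1.0730 + 0.7000 + 5.3440 + 5.2299 + 2.6526
The largest term is for C: 5.344.

C, 5.344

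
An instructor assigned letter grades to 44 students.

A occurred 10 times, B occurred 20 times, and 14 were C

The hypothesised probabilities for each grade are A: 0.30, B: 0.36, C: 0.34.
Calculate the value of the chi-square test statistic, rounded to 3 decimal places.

Expected counts E_i = n·p_i: 44×0.30 = 13.2, 44×0.36 = 15.84, 44×0.34 = 14.96.
A: (10 − 13.2)²/13.2 = 10.24/13.2 = 0.7758
B: (20 − 15.84)²/15.84 = 17.3056/15.84 = 1.0925
C: (14 − 14.96)²/14.96 = 0.9216/14.96 = 0.0616
Sum = 1.930

1.930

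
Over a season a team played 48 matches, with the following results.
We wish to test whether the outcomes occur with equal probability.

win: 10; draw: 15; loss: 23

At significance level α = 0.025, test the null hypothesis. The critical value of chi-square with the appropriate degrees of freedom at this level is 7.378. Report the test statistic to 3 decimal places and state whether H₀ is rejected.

Expected count for each of the 3 categories: 48/3 = 16.
χ² = (10−16)²/16 + (15−16)²/16 + (23−16)²/16
   = 2.2500 + 0.0625 + 3.0625
Sum = 5.375
df = 2. Since 5.375 < 7.378, we do not reject H₀.

5.375; do not reject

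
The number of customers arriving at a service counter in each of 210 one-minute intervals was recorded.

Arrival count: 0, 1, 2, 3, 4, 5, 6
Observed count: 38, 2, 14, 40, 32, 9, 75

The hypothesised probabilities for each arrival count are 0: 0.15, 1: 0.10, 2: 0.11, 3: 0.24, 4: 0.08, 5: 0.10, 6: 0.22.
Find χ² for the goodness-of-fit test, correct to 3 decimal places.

62.825

Expected counts E_i = n·p_i: 210×0.15 = 31.5, 210×0.10 = 21, 210×0.11 = 23.1, 210×0.24 = 50.4, 210×0.08 = 16.8, 210×0.10 = 21, 210×0.22 = 46.2.
0: (38 − 31.5)²/31.5 = 42.25/31.5 = 1.3413
1: (2 − 21)²/21 = 361/21 = 17.1905
2: (14 − 23.1)²/23.1 = 82.81/23.1 = 3.5848
3: (40 − 50.4)²/50.4 = 108.16/50.4 = 2.1460
4: (32 − 16.8)²/16.8 = 231.04/16.8 = 13.7524
5: (9 − 21)²/21 = 144/21 = 6.8571
6: (75 − 46.2)²/46.2 = 829.44/46.2 = 17.9532
Sum = 62.825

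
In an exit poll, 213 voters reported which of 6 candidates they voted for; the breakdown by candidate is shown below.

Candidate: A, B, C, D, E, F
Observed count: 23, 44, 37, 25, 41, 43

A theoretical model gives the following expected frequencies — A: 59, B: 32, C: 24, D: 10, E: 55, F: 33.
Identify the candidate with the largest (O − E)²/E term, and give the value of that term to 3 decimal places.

D, 22.500

cat         O        E   (O−E)²/E
A          23       59    21.9661
B          44       32     4.5000
C          37       24     7.0417
D          25       10    22.5000
E          41       55     3.5636
F          43       33     3.0303
The largest term is for D: 22.500.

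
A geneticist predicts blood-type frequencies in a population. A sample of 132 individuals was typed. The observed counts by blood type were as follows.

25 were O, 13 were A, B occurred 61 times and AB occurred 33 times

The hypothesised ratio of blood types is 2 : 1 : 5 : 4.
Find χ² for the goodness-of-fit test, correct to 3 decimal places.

4.177

Ratio total = 12. Expected counts: 132×2/12 = 22, 132×1/12 = 11, 132×5/12 = 55, 132×4/12 = 44.
O: (25 − 22)²/22 = 9/22 = 0.4091
A: (13 − 11)²/11 = 4/11 = 0.3636
B: (61 − 55)²/55 = 36/55 = 0.6545
AB: (33 − 44)²/44 = 121/44 = 2.7500
Sum = 4.177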